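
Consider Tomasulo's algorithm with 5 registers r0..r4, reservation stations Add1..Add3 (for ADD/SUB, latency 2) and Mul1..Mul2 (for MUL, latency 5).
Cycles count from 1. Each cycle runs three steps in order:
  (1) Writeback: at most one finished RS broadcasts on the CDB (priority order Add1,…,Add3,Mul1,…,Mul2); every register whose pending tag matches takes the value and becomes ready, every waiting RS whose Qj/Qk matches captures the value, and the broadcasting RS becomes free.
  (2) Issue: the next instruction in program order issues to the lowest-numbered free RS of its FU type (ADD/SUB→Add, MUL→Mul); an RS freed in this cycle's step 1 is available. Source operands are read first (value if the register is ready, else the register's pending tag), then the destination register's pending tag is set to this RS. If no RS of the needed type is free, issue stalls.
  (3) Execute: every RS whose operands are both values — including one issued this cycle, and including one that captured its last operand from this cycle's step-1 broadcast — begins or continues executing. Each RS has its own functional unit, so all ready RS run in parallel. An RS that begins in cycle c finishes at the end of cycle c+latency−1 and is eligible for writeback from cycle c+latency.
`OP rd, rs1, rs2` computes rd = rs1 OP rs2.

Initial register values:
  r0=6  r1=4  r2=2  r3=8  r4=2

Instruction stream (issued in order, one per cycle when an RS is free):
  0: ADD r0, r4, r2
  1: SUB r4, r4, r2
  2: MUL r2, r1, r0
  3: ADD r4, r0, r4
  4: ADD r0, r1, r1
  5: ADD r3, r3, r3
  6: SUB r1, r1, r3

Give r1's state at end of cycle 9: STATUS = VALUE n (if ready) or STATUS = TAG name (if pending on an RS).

cycle 1: issue ADD r0<-Add1 // r0:Add1,r1:4,r2:2,r3:8,r4:2
cycle 2: issue SUB r4<-Add2 // r0:Add1,r1:4,r2:2,r3:8,r4:Add2
cycle 3: CDB Add1=4; issue MUL r2<-Mul1 // r0:4,r1:4,r2:Mul1,r3:8,r4:Add2
cycle 4: CDB Add2=0; issue ADD r4<-Add1 // r0:4,r1:4,r2:Mul1,r3:8,r4:Add1
cycle 5: issue ADD r0<-Add2 // r0:Add2,r1:4,r2:Mul1,r3:8,r4:Add1
cycle 6: CDB Add1=4; issue ADD r3<-Add1 // r0:Add2,r1:4,r2:Mul1,r3:Add1,r4:4
cycle 7: CDB Add2=8; issue SUB r1<-Add2 // r0:8,r1:Add2,r2:Mul1,r3:Add1,r4:4
cycle 8: CDB Add1=16 // r0:8,r1:Add2,r2:Mul1,r3:16,r4:4
cycle 9: CDB Mul1=16 // r0:8,r1:Add2,r2:16,r3:16,r4:4

STATUS = TAG Add2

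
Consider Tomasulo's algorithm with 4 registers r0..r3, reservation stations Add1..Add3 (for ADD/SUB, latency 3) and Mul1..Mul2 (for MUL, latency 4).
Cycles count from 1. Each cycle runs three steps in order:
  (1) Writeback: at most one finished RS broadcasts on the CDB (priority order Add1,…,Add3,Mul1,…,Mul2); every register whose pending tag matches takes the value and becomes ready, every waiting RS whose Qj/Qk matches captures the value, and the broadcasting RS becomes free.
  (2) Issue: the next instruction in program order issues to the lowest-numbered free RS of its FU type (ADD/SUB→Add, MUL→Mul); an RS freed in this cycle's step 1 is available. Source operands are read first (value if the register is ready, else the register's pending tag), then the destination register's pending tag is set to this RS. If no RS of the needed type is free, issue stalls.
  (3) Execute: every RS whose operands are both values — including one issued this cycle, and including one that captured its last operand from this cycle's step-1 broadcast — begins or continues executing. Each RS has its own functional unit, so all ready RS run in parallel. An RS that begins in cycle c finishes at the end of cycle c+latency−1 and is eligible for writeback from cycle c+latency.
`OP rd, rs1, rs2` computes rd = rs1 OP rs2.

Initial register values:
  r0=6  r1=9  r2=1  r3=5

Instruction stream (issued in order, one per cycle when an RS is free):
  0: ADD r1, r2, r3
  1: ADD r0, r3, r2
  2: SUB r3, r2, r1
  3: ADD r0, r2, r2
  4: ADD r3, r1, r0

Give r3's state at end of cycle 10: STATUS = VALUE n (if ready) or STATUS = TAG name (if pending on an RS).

STATUS = VALUE 8

c1: issue ADD r1<-Add1 | r0:6,r1:Add1,r2:1,r3:5
c2: issue ADD r0<-Add2 | r0:Add2,r1:Add1,r2:1,r3:5
c3: issue SUB r3<-Add3 | r0:Add2,r1:Add1,r2:1,r3:Add3
c4: CDB Add1=6; issue ADD r0<-Add1 | r0:Add1,r1:6,r2:1,r3:Add3
c5: CDB Add2=6; issue ADD r3<-Add2 | r0:Add1,r1:6,r2:1,r3:Add2
c6: - | r0:Add1,r1:6,r2:1,r3:Add2
c7: CDB Add1=2 | r0:2,r1:6,r2:1,r3:Add2
c8: CDB Add3=-5 | r0:2,r1:6,r2:1,r3:Add2
c9: - | r0:2,r1:6,r2:1,r3:Add2
c10: CDB Add2=8 | r0:2,r1:6,r2:1,r3:8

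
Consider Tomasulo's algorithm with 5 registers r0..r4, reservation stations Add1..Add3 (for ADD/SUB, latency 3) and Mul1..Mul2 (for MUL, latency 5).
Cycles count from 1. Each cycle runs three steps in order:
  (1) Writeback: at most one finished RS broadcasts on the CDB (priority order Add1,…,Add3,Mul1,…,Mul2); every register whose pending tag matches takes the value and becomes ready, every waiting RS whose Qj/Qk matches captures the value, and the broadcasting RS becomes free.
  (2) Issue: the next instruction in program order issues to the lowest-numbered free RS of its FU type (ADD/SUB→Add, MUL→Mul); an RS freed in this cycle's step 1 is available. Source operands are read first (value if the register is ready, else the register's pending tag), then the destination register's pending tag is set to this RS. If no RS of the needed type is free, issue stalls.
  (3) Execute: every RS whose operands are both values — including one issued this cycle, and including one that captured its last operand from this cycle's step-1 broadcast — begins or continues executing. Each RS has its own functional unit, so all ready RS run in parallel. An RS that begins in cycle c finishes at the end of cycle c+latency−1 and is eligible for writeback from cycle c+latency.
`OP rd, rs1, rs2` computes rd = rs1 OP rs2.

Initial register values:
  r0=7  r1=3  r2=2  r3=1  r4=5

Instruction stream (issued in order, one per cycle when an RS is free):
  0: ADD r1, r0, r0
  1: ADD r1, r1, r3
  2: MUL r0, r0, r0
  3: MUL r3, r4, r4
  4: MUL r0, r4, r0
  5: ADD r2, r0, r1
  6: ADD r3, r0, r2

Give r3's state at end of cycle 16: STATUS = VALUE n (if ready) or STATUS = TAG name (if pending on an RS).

c1: issue ADD r1<-Add1 | r0:7,r1:Add1,r2:2,r3:1,r4:5
c2: issue ADD r1<-Add2 | r0:7,r1:Add2,r2:2,r3:1,r4:5
c3: issue MUL r0<-Mul1 | r0:Mul1,r1:Add2,r2:2,r3:1,r4:5
c4: CDB Add1=14; issue MUL r3<-Mul2 | r0:Mul1,r1:Add2,r2:2,r3:Mul2,r4:5
c5: stall | r0:Mul1,r1:Add2,r2:2,r3:Mul2,r4:5
c6: stall | r0:Mul1,r1:Add2,r2:2,r3:Mul2,r4:5
c7: CDB Add2=15; stall | r0:Mul1,r1:15,r2:2,r3:Mul2,r4:5
c8: CDB Mul1=49; issue MUL r0<-Mul1 | r0:Mul1,r1:15,r2:2,r3:Mul2,r4:5
c9: CDB Mul2=25; issue ADD r2<-Add1 | r0:Mul1,r1:15,r2:Add1,r3:25,r4:5
c10: issue ADD r3<-Add2 | r0:Mul1,r1:15,r2:Add1,r3:Add2,r4:5
c11: - | r0:Mul1,r1:15,r2:Add1,r3:Add2,r4:5
c12: - | r0:Mul1,r1:15,r2:Add1,r3:Add2,r4:5
c13: CDB Mul1=245 | r0:245,r1:15,r2:Add1,r3:Add2,r4:5
c14: - | r0:245,r1:15,r2:Add1,r3:Add2,r4:5
c15: - | r0:245,r1:15,r2:Add1,r3:Add2,r4:5
c16: CDB Add1=260 | r0:245,r1:15,r2:260,r3:Add2,r4:5

STATUS = TAG Add2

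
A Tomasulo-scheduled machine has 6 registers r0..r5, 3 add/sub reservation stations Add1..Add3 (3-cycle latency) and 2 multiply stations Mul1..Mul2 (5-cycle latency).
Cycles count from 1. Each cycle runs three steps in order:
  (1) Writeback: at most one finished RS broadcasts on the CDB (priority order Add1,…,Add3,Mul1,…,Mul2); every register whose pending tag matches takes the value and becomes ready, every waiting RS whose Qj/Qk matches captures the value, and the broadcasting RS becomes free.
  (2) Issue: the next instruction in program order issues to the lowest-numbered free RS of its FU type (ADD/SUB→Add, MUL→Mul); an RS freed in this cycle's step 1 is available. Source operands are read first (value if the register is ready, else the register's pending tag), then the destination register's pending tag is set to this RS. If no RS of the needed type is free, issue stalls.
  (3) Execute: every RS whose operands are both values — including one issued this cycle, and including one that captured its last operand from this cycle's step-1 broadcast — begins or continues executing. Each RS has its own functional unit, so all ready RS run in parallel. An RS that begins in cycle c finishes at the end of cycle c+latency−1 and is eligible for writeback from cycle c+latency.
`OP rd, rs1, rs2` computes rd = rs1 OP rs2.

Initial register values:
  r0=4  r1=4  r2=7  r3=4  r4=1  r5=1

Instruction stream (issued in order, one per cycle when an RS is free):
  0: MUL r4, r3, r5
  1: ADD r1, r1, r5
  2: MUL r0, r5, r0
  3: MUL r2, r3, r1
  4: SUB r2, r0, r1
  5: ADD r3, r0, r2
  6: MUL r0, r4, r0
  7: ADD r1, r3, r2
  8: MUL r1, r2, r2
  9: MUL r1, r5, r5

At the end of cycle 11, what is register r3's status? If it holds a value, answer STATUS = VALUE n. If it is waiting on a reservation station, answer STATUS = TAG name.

c1: issue MUL r4<-Mul1 | r0:4,r1:4,r2:7,r3:4,r4:Mul1,r5:1
c2: issue ADD r1<-Add1 | r0:4,r1:Add1,r2:7,r3:4,r4:Mul1,r5:1
c3: issue MUL r0<-Mul2 | r0:Mul2,r1:Add1,r2:7,r3:4,r4:Mul1,r5:1
c4: stall | r0:Mul2,r1:Add1,r2:7,r3:4,r4:Mul1,r5:1
c5: CDB Add1=5; stall | r0:Mul2,r1:5,r2:7,r3:4,r4:Mul1,r5:1
c6: CDB Mul1=4; issue MUL r2<-Mul1 | r0:Mul2,r1:5,r2:Mul1,r3:4,r4:4,r5:1
c7: issue SUB r2<-Add1 | r0:Mul2,r1:5,r2:Add1,r3:4,r4:4,r5:1
c8: CDB Mul2=4; issue ADD r3<-Add2 | r0:4,r1:5,r2:Add1,r3:Add2,r4:4,r5:1
c9: issue MUL r0<-Mul2 | r0:Mul2,r1:5,r2:Add1,r3:Add2,r4:4,r5:1
c10: issue ADD r1<-Add3 | r0:Mul2,r1:Add3,r2:Add1,r3:Add2,r4:4,r5:1
c11: CDB Add1=-1; stall | r0:Mul2,r1:Add3,r2:-1,r3:Add2,r4:4,r5:1

STATUS = TAG Add2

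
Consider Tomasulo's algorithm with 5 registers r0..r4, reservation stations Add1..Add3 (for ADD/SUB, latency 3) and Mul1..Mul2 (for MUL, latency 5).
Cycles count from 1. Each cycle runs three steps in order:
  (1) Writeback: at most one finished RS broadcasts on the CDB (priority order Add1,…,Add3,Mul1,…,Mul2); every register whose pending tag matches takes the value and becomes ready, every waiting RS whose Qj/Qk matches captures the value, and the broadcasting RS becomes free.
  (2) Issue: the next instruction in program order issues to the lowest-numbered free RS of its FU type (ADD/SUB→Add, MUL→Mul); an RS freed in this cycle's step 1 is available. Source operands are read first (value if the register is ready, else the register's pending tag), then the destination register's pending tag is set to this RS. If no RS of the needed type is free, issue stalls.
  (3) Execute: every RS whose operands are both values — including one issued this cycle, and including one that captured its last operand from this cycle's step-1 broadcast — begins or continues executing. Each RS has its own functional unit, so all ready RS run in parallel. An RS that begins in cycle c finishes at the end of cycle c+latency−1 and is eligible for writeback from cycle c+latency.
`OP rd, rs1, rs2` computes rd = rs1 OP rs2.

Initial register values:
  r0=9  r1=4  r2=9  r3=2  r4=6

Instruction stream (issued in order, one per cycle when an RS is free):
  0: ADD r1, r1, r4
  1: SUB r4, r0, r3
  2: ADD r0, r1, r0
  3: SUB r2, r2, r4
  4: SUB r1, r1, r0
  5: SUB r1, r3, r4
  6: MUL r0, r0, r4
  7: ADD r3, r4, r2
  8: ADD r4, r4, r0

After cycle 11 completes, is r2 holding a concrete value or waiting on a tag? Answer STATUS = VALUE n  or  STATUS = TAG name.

STATUS = VALUE 2

cycle 1: issue ADD r1<-Add1 // r0:9,r1:Add1,r2:9,r3:2,r4:6
cycle 2: issue SUB r4<-Add2 // r0:9,r1:Add1,r2:9,r3:2,r4:Add2
cycle 3: issue ADD r0<-Add3 // r0:Add3,r1:Add1,r2:9,r3:2,r4:Add2
cycle 4: CDB Add1=10; issue SUB r2<-Add1 // r0:Add3,r1:10,r2:Add1,r3:2,r4:Add2
cycle 5: CDB Add2=7; issue SUB r1<-Add2 // r0:Add3,r1:Add2,r2:Add1,r3:2,r4:7
cycle 6: stall // r0:Add3,r1:Add2,r2:Add1,r3:2,r4:7
cycle 7: CDB Add3=19; issue SUB r1<-Add3 // r0:19,r1:Add3,r2:Add1,r3:2,r4:7
cycle 8: CDB Add1=2; issue MUL r0<-Mul1 // r0:Mul1,r1:Add3,r2:2,r3:2,r4:7
cycle 9: issue ADD r3<-Add1 // r0:Mul1,r1:Add3,r2:2,r3:Add1,r4:7
cycle 10: CDB Add2=-9; issue ADD r4<-Add2 // r0:Mul1,r1:Add3,r2:2,r3:Add1,r4:Add2
cycle 11: CDB Add3=-5 // r0:Mul1,r1:-5,r2:2,r3:Add1,r4:Add2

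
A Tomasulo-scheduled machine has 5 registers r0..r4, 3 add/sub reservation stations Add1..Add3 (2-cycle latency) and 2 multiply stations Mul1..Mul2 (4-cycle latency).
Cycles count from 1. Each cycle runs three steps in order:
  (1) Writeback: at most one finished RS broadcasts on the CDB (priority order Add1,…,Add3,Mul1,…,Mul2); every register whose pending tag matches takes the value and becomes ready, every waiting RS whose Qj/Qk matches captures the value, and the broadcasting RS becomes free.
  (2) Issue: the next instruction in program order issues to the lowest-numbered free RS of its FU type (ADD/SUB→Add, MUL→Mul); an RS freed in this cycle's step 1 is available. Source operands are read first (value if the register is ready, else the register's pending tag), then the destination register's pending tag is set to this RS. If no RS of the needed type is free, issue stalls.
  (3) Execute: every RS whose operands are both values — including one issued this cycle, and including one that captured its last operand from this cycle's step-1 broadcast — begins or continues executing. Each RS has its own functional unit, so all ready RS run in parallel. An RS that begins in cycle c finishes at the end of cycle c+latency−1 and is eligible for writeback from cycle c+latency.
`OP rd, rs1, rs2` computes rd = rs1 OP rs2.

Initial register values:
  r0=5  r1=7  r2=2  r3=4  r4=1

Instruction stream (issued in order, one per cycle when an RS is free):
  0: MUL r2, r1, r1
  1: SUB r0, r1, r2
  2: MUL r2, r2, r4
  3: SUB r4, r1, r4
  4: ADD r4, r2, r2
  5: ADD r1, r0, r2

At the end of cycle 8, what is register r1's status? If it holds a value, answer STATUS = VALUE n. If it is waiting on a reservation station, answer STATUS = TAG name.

STATUS = TAG Add2

  c1: issue MUL r2<-Mul1  regs: r0:5,r1:7,r2:Mul1,r3:4,r4:1
  c2: issue SUB r0<-Add1  regs: r0:Add1,r1:7,r2:Mul1,r3:4,r4:1
  c3: issue MUL r2<-Mul2  regs: r0:Add1,r1:7,r2:Mul2,r3:4,r4:1
  c4: issue SUB r4<-Add2  regs: r0:Add1,r1:7,r2:Mul2,r3:4,r4:Add2
  c5: CDB Mul1=49; issue ADD r4<-Add3  regs: r0:Add1,r1:7,r2:Mul2,r3:4,r4:Add3
  c6: CDB Add2=6; issue ADD r1<-Add2  regs: r0:Add1,r1:Add2,r2:Mul2,r3:4,r4:Add3
  c7: CDB Add1=-42  regs: r0:-42,r1:Add2,r2:Mul2,r3:4,r4:Add3
  c8: -  regs: r0:-42,r1:Add2,r2:Mul2,r3:4,r4:Add3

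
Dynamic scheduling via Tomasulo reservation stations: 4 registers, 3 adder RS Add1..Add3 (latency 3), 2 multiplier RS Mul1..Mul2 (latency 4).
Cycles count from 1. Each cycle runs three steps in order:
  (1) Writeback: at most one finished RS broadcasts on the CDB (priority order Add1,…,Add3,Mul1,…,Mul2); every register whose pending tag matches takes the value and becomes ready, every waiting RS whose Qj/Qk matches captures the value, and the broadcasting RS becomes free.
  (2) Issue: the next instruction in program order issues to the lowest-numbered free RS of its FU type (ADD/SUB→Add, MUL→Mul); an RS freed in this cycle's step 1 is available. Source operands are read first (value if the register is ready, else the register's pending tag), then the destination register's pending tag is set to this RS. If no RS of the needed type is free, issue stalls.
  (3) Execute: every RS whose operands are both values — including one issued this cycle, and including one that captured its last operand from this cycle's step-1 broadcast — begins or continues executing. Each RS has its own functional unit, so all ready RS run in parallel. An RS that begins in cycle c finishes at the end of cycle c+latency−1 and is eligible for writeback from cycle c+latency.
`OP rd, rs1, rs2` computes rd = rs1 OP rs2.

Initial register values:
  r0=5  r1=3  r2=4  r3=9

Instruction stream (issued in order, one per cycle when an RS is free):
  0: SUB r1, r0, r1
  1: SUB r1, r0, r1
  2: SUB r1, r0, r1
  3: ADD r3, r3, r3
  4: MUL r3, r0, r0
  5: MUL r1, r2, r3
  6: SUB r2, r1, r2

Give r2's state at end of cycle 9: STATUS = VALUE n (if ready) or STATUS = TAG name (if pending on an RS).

  c1: issue SUB r1<-Add1  regs: r0:5,r1:Add1,r2:4,r3:9
  c2: issue SUB r1<-Add2  regs: r0:5,r1:Add2,r2:4,r3:9
  c3: issue SUB r1<-Add3  regs: r0:5,r1:Add3,r2:4,r3:9
  c4: CDB Add1=2; issue ADD r3<-Add1  regs: r0:5,r1:Add3,r2:4,r3:Add1
  c5: issue MUL r3<-Mul1  regs: r0:5,r1:Add3,r2:4,r3:Mul1
  c6: issue MUL r1<-Mul2  regs: r0:5,r1:Mul2,r2:4,r3:Mul1
  c7: CDB Add1=18; issue SUB r2<-Add1  regs: r0:5,r1:Mul2,r2:Add1,r3:Mul1
  c8: CDB Add2=3  regs: r0:5,r1:Mul2,r2:Add1,r3:Mul1
  c9: CDB Mul1=25  regs: r0:5,r1:Mul2,r2:Add1,r3:25

STATUS = TAG Add1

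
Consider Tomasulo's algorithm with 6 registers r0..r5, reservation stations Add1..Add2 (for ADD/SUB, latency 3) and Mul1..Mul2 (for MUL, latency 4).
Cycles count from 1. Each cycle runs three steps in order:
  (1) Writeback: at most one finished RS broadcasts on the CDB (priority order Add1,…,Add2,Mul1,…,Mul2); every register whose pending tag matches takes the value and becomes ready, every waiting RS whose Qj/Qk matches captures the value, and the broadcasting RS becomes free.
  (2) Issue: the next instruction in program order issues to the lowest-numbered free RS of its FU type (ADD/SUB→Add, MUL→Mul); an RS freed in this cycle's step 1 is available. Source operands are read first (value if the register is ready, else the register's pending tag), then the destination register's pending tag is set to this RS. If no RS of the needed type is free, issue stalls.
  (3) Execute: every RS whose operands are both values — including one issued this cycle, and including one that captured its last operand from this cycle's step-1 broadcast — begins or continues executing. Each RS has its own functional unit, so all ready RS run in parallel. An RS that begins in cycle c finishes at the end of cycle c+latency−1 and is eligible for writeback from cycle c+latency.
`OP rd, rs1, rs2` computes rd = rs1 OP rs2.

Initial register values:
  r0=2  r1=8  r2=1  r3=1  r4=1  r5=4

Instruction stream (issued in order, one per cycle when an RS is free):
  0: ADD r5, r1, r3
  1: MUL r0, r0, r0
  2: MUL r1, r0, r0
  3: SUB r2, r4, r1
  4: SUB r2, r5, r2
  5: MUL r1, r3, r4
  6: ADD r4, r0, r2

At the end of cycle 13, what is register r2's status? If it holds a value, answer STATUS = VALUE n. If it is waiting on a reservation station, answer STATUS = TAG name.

STATUS = TAG Add2

c1: issue ADD r5<-Add1 | r0:2,r1:8,r2:1,r3:1,r4:1,r5:Add1
c2: issue MUL r0<-Mul1 | r0:Mul1,r1:8,r2:1,r3:1,r4:1,r5:Add1
c3: issue MUL r1<-Mul2 | r0:Mul1,r1:Mul2,r2:1,r3:1,r4:1,r5:Add1
c4: CDB Add1=9; issue SUB r2<-Add1 | r0:Mul1,r1:Mul2,r2:Add1,r3:1,r4:1,r5:9
c5: issue SUB r2<-Add2 | r0:Mul1,r1:Mul2,r2:Add2,r3:1,r4:1,r5:9
c6: CDB Mul1=4; issue MUL r1<-Mul1 | r0:4,r1:Mul1,r2:Add2,r3:1,r4:1,r5:9
c7: stall | r0:4,r1:Mul1,r2:Add2,r3:1,r4:1,r5:9
c8: stall | r0:4,r1:Mul1,r2:Add2,r3:1,r4:1,r5:9
c9: stall | r0:4,r1:Mul1,r2:Add2,r3:1,r4:1,r5:9
c10: CDB Mul1=1; stall | r0:4,r1:1,r2:Add2,r3:1,r4:1,r5:9
c11: CDB Mul2=16; stall | r0:4,r1:1,r2:Add2,r3:1,r4:1,r5:9
c12: stall | r0:4,r1:1,r2:Add2,r3:1,r4:1,r5:9
c13: stall | r0:4,r1:1,r2:Add2,r3:1,r4:1,r5:9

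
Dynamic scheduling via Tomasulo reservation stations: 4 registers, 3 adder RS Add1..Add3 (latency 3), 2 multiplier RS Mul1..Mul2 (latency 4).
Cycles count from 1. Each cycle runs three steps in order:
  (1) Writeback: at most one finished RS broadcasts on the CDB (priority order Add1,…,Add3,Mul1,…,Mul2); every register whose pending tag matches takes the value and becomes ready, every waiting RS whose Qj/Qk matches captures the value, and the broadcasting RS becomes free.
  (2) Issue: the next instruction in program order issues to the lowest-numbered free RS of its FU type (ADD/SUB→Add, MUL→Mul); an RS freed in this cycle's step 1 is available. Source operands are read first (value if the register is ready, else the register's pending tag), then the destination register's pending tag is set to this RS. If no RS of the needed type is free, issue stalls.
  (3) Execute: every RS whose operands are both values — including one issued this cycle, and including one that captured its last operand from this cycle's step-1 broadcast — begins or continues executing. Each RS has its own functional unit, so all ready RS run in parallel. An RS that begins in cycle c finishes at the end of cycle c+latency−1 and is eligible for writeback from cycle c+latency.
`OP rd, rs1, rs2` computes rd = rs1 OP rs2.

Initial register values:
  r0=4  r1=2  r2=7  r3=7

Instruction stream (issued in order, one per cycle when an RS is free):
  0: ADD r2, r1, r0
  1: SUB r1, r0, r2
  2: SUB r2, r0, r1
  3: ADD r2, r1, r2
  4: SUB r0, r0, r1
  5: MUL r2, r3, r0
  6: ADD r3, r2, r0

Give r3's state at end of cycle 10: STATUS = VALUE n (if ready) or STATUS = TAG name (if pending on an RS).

cycle 1: issue ADD r2<-Add1 // r0:4,r1:2,r2:Add1,r3:7
cycle 2: issue SUB r1<-Add2 // r0:4,r1:Add2,r2:Add1,r3:7
cycle 3: issue SUB r2<-Add3 // r0:4,r1:Add2,r2:Add3,r3:7
cycle 4: CDB Add1=6; issue ADD r2<-Add1 // r0:4,r1:Add2,r2:Add1,r3:7
cycle 5: stall // r0:4,r1:Add2,r2:Add1,r3:7
cycle 6: stall // r0:4,r1:Add2,r2:Add1,r3:7
cycle 7: CDB Add2=-2; issue SUB r0<-Add2 // r0:Add2,r1:-2,r2:Add1,r3:7
cycle 8: issue MUL r2<-Mul1 // r0:Add2,r1:-2,r2:Mul1,r3:7
cycle 9: stall // r0:Add2,r1:-2,r2:Mul1,r3:7
cycle 10: CDB Add2=6; issue ADD r3<-Add2 // r0:6,r1:-2,r2:Mul1,r3:Add2

STATUS = TAG Add2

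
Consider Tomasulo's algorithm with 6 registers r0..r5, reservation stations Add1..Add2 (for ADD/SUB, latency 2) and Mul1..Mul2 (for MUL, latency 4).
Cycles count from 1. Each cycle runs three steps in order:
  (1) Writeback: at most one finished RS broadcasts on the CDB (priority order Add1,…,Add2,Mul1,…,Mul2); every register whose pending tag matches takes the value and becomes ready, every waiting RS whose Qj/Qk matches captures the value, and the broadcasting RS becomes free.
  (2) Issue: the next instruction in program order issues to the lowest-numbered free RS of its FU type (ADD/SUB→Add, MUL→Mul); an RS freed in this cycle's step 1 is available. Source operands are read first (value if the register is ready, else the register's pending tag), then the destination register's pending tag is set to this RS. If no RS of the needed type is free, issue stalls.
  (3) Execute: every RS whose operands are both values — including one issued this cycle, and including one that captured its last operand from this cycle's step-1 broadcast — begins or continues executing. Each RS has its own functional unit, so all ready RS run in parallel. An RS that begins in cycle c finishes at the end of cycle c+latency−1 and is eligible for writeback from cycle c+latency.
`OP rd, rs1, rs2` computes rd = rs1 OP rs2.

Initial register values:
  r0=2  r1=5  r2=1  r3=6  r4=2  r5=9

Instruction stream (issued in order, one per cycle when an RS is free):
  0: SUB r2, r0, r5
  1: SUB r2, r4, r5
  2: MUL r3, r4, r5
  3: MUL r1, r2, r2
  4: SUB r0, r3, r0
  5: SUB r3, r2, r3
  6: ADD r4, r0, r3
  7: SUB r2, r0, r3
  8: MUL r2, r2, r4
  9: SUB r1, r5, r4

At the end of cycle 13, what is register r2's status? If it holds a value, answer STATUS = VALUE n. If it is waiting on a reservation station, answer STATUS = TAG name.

STATUS = TAG Mul1

c1: issue SUB r2<-Add1 | r0:2,r1:5,r2:Add1,r3:6,r4:2,r5:9
c2: issue SUB r2<-Add2 | r0:2,r1:5,r2:Add2,r3:6,r4:2,r5:9
c3: CDB Add1=-7; issue MUL r3<-Mul1 | r0:2,r1:5,r2:Add2,r3:Mul1,r4:2,r5:9
c4: CDB Add2=-7; issue MUL r1<-Mul2 | r0:2,r1:Mul2,r2:-7,r3:Mul1,r4:2,r5:9
c5: issue SUB r0<-Add1 | r0:Add1,r1:Mul2,r2:-7,r3:Mul1,r4:2,r5:9
c6: issue SUB r3<-Add2 | r0:Add1,r1:Mul2,r2:-7,r3:Add2,r4:2,r5:9
c7: CDB Mul1=18; stall | r0:Add1,r1:Mul2,r2:-7,r3:Add2,r4:2,r5:9
c8: CDB Mul2=49; stall | r0:Add1,r1:49,r2:-7,r3:Add2,r4:2,r5:9
c9: CDB Add1=16; issue ADD r4<-Add1 | r0:16,r1:49,r2:-7,r3:Add2,r4:Add1,r5:9
c10: CDB Add2=-25; issue SUB r2<-Add2 | r0:16,r1:49,r2:Add2,r3:-25,r4:Add1,r5:9
c11: issue MUL r2<-Mul1 | r0:16,r1:49,r2:Mul1,r3:-25,r4:Add1,r5:9
c12: CDB Add1=-9; issue SUB r1<-Add1 | r0:16,r1:Add1,r2:Mul1,r3:-25,r4:-9,r5:9
c13: CDB Add2=41 | r0:16,r1:Add1,r2:Mul1,r3:-25,r4:-9,r5:9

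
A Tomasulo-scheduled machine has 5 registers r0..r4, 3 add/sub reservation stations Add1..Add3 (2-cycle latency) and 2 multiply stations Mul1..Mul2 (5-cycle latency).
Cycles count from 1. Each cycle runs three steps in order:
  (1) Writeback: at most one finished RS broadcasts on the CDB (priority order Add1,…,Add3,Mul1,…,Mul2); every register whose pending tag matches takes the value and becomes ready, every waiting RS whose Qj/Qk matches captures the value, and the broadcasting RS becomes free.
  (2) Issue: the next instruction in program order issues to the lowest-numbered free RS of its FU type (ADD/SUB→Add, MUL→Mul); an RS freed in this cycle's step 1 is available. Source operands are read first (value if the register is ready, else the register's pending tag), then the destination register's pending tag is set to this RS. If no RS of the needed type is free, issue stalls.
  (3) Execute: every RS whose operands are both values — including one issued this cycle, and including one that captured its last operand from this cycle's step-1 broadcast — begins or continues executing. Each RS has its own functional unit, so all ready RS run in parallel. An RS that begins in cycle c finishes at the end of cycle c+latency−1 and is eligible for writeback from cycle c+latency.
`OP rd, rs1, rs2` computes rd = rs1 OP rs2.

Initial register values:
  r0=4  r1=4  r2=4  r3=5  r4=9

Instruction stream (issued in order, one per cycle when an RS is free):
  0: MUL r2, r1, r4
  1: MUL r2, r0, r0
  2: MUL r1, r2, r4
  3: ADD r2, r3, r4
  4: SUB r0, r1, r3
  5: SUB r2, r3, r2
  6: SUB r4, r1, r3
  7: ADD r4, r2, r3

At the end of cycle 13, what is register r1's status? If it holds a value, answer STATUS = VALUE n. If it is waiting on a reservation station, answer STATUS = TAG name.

  c1: issue MUL r2<-Mul1  regs: r0:4,r1:4,r2:Mul1,r3:5,r4:9
  c2: issue MUL r2<-Mul2  regs: r0:4,r1:4,r2:Mul2,r3:5,r4:9
  c3: stall  regs: r0:4,r1:4,r2:Mul2,r3:5,r4:9
  c4: stall  regs: r0:4,r1:4,r2:Mul2,r3:5,r4:9
  c5: stall  regs: r0:4,r1:4,r2:Mul2,r3:5,r4:9
  c6: CDB Mul1=36; issue MUL r1<-Mul1  regs: r0:4,r1:Mul1,r2:Mul2,r3:5,r4:9
  c7: CDB Mul2=16; issue ADD r2<-Add1  regs: r0:4,r1:Mul1,r2:Add1,r3:5,r4:9
  c8: issue SUB r0<-Add2  regs: r0:Add2,r1:Mul1,r2:Add1,r3:5,r4:9
  c9: CDB Add1=14; issue SUB r2<-Add1  regs: r0:Add2,r1:Mul1,r2:Add1,r3:5,r4:9
  c10: issue SUB r4<-Add3  regs: r0:Add2,r1:Mul1,r2:Add1,r3:5,r4:Add3
  c11: CDB Add1=-9; issue ADD r4<-Add1  regs: r0:Add2,r1:Mul1,r2:-9,r3:5,r4:Add1
  c12: CDB Mul1=144  regs: r0:Add2,r1:144,r2:-9,r3:5,r4:Add1
  c13: CDB Add1=-4  regs: r0:Add2,r1:144,r2:-9,r3:5,r4:-4

STATUS = VALUE 144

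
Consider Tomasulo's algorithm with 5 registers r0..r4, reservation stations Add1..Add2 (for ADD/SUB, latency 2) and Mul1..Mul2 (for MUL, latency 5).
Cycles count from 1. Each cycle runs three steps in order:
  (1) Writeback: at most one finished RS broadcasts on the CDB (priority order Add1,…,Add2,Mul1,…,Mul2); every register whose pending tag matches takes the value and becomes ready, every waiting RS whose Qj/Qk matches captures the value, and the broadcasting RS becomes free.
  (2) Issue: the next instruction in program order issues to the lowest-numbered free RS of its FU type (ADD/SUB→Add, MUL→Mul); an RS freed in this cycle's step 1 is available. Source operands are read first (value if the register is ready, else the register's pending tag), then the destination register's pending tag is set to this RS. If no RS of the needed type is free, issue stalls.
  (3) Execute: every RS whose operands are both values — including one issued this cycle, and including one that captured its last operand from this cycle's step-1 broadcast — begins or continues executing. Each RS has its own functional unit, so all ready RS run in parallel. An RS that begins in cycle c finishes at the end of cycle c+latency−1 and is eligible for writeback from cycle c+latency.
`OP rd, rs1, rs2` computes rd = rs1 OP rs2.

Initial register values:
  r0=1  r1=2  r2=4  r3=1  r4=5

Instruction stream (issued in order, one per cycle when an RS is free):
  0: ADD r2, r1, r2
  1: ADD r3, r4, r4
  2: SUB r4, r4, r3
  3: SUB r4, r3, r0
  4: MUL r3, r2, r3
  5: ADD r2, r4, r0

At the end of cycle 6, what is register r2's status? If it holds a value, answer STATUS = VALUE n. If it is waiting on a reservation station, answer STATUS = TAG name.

STATUS = TAG Add1

cycle 1: issue ADD r2<-Add1 // r0:1,r1:2,r2:Add1,r3:1,r4:5
cycle 2: issue ADD r3<-Add2 // r0:1,r1:2,r2:Add1,r3:Add2,r4:5
cycle 3: CDB Add1=6; issue SUB r4<-Add1 // r0:1,r1:2,r2:6,r3:Add2,r4:Add1
cycle 4: CDB Add2=10; issue SUB r4<-Add2 // r0:1,r1:2,r2:6,r3:10,r4:Add2
cycle 5: issue MUL r3<-Mul1 // r0:1,r1:2,r2:6,r3:Mul1,r4:Add2
cycle 6: CDB Add1=-5; issue ADD r2<-Add1 // r0:1,r1:2,r2:Add1,r3:Mul1,r4:Add2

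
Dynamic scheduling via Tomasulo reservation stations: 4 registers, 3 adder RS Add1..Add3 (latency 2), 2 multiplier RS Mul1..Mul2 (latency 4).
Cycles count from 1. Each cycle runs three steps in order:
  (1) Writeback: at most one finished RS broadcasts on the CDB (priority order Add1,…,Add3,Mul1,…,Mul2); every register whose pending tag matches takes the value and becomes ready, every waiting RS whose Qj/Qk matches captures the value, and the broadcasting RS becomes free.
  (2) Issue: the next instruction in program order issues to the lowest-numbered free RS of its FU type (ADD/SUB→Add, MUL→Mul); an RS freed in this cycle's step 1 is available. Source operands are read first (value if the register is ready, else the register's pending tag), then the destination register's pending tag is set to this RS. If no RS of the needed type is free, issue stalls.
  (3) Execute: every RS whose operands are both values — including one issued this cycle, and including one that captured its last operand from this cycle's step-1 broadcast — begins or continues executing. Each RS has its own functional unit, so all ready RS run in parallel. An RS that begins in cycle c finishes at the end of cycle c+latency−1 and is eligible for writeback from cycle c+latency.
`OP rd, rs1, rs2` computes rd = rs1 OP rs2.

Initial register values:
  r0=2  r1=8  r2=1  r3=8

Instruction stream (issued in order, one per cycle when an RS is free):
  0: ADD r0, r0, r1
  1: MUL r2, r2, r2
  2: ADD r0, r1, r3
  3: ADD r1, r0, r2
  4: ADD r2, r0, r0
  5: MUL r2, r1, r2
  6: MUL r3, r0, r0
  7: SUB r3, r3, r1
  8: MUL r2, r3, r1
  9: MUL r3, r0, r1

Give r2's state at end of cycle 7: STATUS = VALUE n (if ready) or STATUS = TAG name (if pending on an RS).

c1: issue ADD r0<-Add1 | r0:Add1,r1:8,r2:1,r3:8
c2: issue MUL r2<-Mul1 | r0:Add1,r1:8,r2:Mul1,r3:8
c3: CDB Add1=10; issue ADD r0<-Add1 | r0:Add1,r1:8,r2:Mul1,r3:8
c4: issue ADD r1<-Add2 | r0:Add1,r1:Add2,r2:Mul1,r3:8
c5: CDB Add1=16; issue ADD r2<-Add1 | r0:16,r1:Add2,r2:Add1,r3:8
c6: CDB Mul1=1; issue MUL r2<-Mul1 | r0:16,r1:Add2,r2:Mul1,r3:8
c7: CDB Add1=32; issue MUL r3<-Mul2 | r0:16,r1:Add2,r2:Mul1,r3:Mul2

STATUS = TAG Mul1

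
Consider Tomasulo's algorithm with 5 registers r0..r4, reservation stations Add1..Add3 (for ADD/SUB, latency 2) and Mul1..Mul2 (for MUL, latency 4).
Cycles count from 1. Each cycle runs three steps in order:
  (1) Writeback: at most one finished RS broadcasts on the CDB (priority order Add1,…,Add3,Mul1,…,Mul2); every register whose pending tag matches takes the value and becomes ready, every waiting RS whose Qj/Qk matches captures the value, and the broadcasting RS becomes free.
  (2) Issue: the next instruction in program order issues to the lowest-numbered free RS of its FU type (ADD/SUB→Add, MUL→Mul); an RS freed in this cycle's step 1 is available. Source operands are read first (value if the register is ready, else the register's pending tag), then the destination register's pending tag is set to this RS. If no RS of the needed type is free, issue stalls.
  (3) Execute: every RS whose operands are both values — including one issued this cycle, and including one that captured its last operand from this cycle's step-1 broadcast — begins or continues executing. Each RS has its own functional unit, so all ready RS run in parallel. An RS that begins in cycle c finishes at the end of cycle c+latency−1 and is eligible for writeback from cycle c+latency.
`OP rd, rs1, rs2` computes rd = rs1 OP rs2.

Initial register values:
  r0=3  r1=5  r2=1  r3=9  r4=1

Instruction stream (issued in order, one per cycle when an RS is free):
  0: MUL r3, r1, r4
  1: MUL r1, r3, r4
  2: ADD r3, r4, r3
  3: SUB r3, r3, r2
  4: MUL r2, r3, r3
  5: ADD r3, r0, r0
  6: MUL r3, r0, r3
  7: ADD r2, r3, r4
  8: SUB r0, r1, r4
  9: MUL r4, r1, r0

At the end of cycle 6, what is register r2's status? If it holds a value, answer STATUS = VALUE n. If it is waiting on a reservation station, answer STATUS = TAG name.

cycle 1: issue MUL r3<-Mul1 // r0:3,r1:5,r2:1,r3:Mul1,r4:1
cycle 2: issue MUL r1<-Mul2 // r0:3,r1:Mul2,r2:1,r3:Mul1,r4:1
cycle 3: issue ADD r3<-Add1 // r0:3,r1:Mul2,r2:1,r3:Add1,r4:1
cycle 4: issue SUB r3<-Add2 // r0:3,r1:Mul2,r2:1,r3:Add2,r4:1
cycle 5: CDB Mul1=5; issue MUL r2<-Mul1 // r0:3,r1:Mul2,r2:Mul1,r3:Add2,r4:1
cycle 6: issue ADD r3<-Add3 // r0:3,r1:Mul2,r2:Mul1,r3:Add3,r4:1

STATUS = TAG Mul1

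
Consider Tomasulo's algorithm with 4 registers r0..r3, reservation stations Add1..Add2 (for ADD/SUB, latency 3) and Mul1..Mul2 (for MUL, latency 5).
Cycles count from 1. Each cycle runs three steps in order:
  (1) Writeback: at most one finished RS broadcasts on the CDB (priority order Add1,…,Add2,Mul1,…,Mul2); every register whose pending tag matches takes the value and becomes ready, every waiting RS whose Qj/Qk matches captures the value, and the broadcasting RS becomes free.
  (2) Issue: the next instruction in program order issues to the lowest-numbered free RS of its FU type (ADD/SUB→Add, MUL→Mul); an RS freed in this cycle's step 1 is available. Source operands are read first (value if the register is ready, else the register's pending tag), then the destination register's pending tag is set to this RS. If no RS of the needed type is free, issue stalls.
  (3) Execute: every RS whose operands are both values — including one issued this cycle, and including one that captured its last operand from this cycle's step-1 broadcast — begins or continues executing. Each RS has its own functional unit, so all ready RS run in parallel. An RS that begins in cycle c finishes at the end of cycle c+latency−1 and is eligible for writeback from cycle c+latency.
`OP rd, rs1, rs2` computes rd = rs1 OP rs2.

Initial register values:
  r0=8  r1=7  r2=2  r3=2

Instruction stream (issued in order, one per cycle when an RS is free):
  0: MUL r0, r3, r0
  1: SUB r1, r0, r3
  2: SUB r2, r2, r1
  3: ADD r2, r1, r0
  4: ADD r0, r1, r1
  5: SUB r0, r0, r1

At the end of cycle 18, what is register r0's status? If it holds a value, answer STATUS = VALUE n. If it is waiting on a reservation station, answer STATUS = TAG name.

cycle 1: issue MUL r0<-Mul1 // r0:Mul1,r1:7,r2:2,r3:2
cycle 2: issue SUB r1<-Add1 // r0:Mul1,r1:Add1,r2:2,r3:2
cycle 3: issue SUB r2<-Add2 // r0:Mul1,r1:Add1,r2:Add2,r3:2
cycle 4: stall // r0:Mul1,r1:Add1,r2:Add2,r3:2
cycle 5: stall // r0:Mul1,r1:Add1,r2:Add2,r3:2
cycle 6: CDB Mul1=16; stall // r0:16,r1:Add1,r2:Add2,r3:2
cycle 7: stall // r0:16,r1:Add1,r2:Add2,r3:2
cycle 8: stall // r0:16,r1:Add1,r2:Add2,r3:2
cycle 9: CDB Add1=14; issue ADD r2<-Add1 // r0:16,r1:14,r2:Add1,r3:2
cycle 10: stall // r0:16,r1:14,r2:Add1,r3:2
cycle 11: stall // r0:16,r1:14,r2:Add1,r3:2
cycle 12: CDB Add1=30; issue ADD r0<-Add1 // r0:Add1,r1:14,r2:30,r3:2
cycle 13: CDB Add2=-12; issue SUB r0<-Add2 // r0:Add2,r1:14,r2:30,r3:2
cycle 14: - // r0:Add2,r1:14,r2:30,r3:2
cycle 15: CDB Add1=28 // r0:Add2,r1:14,r2:30,r3:2
cycle 16: - // r0:Add2,r1:14,r2:30,r3:2
cycle 17: - // r0:Add2,r1:14,r2:30,r3:2
cycle 18: CDB Add2=14 // r0:14,r1:14,r2:30,r3:2

STATUS = VALUE 14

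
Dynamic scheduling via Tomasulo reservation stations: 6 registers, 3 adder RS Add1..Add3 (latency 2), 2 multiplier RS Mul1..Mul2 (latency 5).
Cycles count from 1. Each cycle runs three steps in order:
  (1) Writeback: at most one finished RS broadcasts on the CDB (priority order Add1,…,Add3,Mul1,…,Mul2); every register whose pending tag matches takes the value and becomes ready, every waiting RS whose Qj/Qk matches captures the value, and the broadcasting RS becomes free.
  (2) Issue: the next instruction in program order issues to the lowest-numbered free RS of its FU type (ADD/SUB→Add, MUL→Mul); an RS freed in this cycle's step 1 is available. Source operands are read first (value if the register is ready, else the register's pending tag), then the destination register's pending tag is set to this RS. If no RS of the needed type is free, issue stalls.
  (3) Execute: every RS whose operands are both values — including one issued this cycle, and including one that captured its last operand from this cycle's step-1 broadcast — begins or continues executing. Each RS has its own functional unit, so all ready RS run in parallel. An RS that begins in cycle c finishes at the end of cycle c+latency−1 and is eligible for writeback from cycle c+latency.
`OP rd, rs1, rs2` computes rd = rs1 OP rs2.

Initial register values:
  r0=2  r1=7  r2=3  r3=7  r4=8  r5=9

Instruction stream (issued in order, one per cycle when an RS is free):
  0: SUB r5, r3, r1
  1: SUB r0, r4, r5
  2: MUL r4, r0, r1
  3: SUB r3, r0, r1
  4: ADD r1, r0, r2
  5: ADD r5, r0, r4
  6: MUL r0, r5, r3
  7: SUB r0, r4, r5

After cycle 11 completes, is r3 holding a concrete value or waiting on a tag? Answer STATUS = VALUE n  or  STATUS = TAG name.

  c1: issue SUB r5<-Add1  regs: r0:2,r1:7,r2:3,r3:7,r4:8,r5:Add1
  c2: issue SUB r0<-Add2  regs: r0:Add2,r1:7,r2:3,r3:7,r4:8,r5:Add1
  c3: CDB Add1=0; issue MUL r4<-Mul1  regs: r0:Add2,r1:7,r2:3,r3:7,r4:Mul1,r5:0
  c4: issue SUB r3<-Add1  regs: r0:Add2,r1:7,r2:3,r3:Add1,r4:Mul1,r5:0
  c5: CDB Add2=8; issue ADD r1<-Add2  regs: r0:8,r1:Add2,r2:3,r3:Add1,r4:Mul1,r5:0
  c6: issue ADD r5<-Add3  regs: r0:8,r1:Add2,r2:3,r3:Add1,r4:Mul1,r5:Add3
  c7: CDB Add1=1; issue MUL r0<-Mul2  regs: r0:Mul2,r1:Add2,r2:3,r3:1,r4:Mul1,r5:Add3
  c8: CDB Add2=11; issue SUB r0<-Add1  regs: r0:Add1,r1:11,r2:3,r3:1,r4:Mul1,r5:Add3
  c9: -  regs: r0:Add1,r1:11,r2:3,r3:1,r4:Mul1,r5:Add3
  c10: CDB Mul1=56  regs: r0:Add1,r1:11,r2:3,r3:1,r4:56,r5:Add3
  c11: -  regs: r0:Add1,r1:11,r2:3,r3:1,r4:56,r5:Add3

STATUS = VALUE 1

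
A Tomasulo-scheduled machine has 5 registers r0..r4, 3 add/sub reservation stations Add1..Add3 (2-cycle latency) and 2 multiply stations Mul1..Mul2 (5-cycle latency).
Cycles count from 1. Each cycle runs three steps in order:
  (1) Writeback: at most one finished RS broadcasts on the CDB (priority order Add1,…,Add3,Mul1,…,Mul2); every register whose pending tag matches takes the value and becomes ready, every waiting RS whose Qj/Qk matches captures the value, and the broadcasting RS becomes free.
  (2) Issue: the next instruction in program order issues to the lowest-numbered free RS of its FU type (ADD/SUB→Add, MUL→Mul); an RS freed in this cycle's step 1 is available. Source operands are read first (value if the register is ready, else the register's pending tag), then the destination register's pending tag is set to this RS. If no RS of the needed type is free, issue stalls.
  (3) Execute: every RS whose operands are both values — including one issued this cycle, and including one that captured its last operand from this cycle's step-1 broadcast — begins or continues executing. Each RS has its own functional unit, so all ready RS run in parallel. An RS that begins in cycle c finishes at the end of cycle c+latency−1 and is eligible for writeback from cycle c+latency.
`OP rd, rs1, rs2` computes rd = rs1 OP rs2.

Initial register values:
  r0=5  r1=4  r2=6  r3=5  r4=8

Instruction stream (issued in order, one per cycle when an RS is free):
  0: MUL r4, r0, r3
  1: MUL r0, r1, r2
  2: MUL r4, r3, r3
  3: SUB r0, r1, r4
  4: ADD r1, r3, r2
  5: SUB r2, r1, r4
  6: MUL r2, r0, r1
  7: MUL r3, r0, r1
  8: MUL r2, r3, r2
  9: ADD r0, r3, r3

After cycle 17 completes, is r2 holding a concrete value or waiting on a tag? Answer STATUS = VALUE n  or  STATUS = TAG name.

cycle 1: issue MUL r4<-Mul1 // r0:5,r1:4,r2:6,r3:5,r4:Mul1
cycle 2: issue MUL r0<-Mul2 // r0:Mul2,r1:4,r2:6,r3:5,r4:Mul1
cycle 3: stall // r0:Mul2,r1:4,r2:6,r3:5,r4:Mul1
cycle 4: stall // r0:Mul2,r1:4,r2:6,r3:5,r4:Mul1
cycle 5: stall // r0:Mul2,r1:4,r2:6,r3:5,r4:Mul1
cycle 6: CDB Mul1=25; issue MUL r4<-Mul1 // r0:Mul2,r1:4,r2:6,r3:5,r4:Mul1
cycle 7: CDB Mul2=24; issue SUB r0<-Add1 // r0:Add1,r1:4,r2:6,r3:5,r4:Mul1
cycle 8: issue ADD r1<-Add2 // r0:Add1,r1:Add2,r2:6,r3:5,r4:Mul1
cycle 9: issue SUB r2<-Add3 // r0:Add1,r1:Add2,r2:Add3,r3:5,r4:Mul1
cycle 10: CDB Add2=11; issue MUL r2<-Mul2 // r0:Add1,r1:11,r2:Mul2,r3:5,r4:Mul1
cycle 11: CDB Mul1=25; issue MUL r3<-Mul1 // r0:Add1,r1:11,r2:Mul2,r3:Mul1,r4:25
cycle 12: stall // r0:Add1,r1:11,r2:Mul2,r3:Mul1,r4:25
cycle 13: CDB Add1=-21; stall // r0:-21,r1:11,r2:Mul2,r3:Mul1,r4:25
cycle 14: CDB Add3=-14; stall // r0:-21,r1:11,r2:Mul2,r3:Mul1,r4:25
cycle 15: stall // r0:-21,r1:11,r2:Mul2,r3:Mul1,r4:25
cycle 16: stall // r0:-21,r1:11,r2:Mul2,r3:Mul1,r4:25
cycle 17: stall // r0:-21,r1:11,r2:Mul2,r3:Mul1,r4:25

STATUS = TAG Mul2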